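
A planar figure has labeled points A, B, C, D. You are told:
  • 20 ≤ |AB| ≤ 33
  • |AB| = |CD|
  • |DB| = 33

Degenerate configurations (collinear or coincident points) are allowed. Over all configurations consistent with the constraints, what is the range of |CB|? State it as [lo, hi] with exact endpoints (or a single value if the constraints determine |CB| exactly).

|CB| ∈ [0, 66]  (≈ [0.0000, 66.0000])

|AB| ∈ [20, 33]
|BD| ∈ {33}
|CD| ∈ [20, 33]
|AD| ∈ [0, 66]
|BC| ∈ [0, 66]
|AC| ∈ [0, 99]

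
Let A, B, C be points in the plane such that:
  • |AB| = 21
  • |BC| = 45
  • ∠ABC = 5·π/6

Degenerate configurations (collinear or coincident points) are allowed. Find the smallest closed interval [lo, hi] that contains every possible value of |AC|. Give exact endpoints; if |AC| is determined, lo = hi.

|AB| ∈ {21}
|BC| ∈ {45}
|AC| ∈ {3·√(105·√(3) + 274)}

|AC| = 3·√(105·√(3) + 274)  (≈ 64.0530)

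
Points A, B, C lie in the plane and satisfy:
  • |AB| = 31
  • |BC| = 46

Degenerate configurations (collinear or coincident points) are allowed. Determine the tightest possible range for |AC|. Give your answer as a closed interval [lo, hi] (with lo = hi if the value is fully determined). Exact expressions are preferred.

|AB| ∈ {31}
|BC| ∈ {46}
|AC| ∈ [15, 77]

|AC| ∈ [15, 77]  (≈ [15.0000, 77.0000])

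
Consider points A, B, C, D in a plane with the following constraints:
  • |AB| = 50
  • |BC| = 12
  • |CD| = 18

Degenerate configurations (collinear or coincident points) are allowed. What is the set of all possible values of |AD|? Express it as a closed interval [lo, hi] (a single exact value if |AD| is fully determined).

|AB| ∈ {50}
|BC| ∈ {12}
|CD| ∈ {18}
|AC| ∈ [38, 62]
|BD| ∈ [6, 30]
|AD| ∈ [20, 80]

|AD| ∈ [20, 80]  (≈ [20.0000, 80.0000])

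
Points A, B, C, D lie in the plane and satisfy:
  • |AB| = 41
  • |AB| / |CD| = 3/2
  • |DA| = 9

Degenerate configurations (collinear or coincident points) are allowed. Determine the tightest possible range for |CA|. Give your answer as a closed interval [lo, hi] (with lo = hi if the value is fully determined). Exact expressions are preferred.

|CA| ∈ [55/3, 109/3]  (≈ [18.3333, 36.3333])

|AB| ∈ {41}
|AD| ∈ {9}
|CD| ∈ {82/3}
|BD| ∈ [32, 50]
|AC| ∈ [55/3, 109/3]
|BC| ∈ [14/3, 232/3]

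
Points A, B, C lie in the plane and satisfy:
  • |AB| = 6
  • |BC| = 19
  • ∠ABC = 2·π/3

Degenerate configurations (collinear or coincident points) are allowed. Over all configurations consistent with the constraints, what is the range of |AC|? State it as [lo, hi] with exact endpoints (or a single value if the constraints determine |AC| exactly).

|AB| ∈ {6}
|BC| ∈ {19}
|AC| ∈ {√(511)}

|AC| = √(511)  (≈ 22.6053)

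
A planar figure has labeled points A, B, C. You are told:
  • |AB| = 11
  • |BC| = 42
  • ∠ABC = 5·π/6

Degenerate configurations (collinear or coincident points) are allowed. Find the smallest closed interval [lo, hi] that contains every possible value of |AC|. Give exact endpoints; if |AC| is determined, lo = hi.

|AC| = √(462·√(3) + 1885)  (≈ 51.8190)

|AB| ∈ {11}
|BC| ∈ {42}
|AC| ∈ {√(462·√(3) + 1885)}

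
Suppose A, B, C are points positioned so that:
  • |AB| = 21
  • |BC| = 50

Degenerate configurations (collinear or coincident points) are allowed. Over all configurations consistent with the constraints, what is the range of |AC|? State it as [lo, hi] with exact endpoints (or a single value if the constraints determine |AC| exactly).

|AC| ∈ [29, 71]  (≈ [29.0000, 71.0000])

|AB| ∈ {21}
|BC| ∈ {50}
|AC| ∈ [29, 71]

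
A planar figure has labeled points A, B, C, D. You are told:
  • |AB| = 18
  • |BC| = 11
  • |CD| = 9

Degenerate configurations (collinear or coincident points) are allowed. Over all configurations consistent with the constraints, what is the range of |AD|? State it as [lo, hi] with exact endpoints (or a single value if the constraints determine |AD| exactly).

|AD| ∈ [0, 38]  (≈ [0.0000, 38.0000])

|AB| ∈ {18}
|BC| ∈ {11}
|CD| ∈ {9}
|AC| ∈ [7, 29]
|BD| ∈ [2, 20]
|AD| ∈ [0, 38]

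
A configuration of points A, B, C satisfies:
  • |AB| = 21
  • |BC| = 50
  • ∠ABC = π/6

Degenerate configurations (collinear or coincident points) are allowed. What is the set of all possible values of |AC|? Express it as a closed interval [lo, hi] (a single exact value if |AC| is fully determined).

|AB| ∈ {21}
|BC| ∈ {50}
|AC| ∈ {√(2941 - 1050·√(3))}

|AC| = √(2941 - 1050·√(3))  (≈ 33.5014)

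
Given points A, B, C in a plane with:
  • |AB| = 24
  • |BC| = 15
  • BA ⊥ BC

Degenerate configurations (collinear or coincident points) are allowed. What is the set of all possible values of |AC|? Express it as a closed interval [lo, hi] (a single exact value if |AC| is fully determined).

|AC| = 3·√(89)  (≈ 28.3019)

|AB| ∈ {24}
|BC| ∈ {15}
|AC| ∈ {3·√(89)}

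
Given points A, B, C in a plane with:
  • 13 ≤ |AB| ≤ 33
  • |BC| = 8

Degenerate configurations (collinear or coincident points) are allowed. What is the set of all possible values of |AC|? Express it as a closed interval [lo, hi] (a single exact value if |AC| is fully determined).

|AB| ∈ [13, 33]
|BC| ∈ {8}
|AC| ∈ [5, 41]

|AC| ∈ [5, 41]  (≈ [5.0000, 41.0000])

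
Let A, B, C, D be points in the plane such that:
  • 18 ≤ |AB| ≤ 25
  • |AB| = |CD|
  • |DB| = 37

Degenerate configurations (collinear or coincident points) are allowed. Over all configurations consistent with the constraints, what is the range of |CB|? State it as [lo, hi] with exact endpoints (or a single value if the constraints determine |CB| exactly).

|CB| ∈ [12, 62]  (≈ [12.0000, 62.0000])

|AB| ∈ [18, 25]
|BD| ∈ {37}
|CD| ∈ [18, 25]
|AD| ∈ [12, 62]
|BC| ∈ [12, 62]
|AC| ∈ [0, 87]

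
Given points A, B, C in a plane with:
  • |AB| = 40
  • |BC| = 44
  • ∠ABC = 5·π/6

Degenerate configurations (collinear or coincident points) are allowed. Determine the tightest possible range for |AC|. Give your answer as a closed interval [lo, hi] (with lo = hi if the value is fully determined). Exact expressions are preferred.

|AB| ∈ {40}
|BC| ∈ {44}
|AC| ∈ {4·√(110·√(3) + 221)}

|AC| = 4·√(110·√(3) + 221)  (≈ 81.1444)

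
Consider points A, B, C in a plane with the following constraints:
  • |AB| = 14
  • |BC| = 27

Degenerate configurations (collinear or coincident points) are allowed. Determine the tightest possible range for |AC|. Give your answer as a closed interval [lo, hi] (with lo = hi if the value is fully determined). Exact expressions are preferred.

|AC| ∈ [13, 41]  (≈ [13.0000, 41.0000])

|AB| ∈ {14}
|BC| ∈ {27}
|AC| ∈ [13, 41]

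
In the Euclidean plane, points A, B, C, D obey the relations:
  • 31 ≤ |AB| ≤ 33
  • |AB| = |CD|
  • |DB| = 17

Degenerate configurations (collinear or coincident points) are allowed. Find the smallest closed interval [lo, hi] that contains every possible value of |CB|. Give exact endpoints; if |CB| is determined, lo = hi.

|CB| ∈ [14, 50]  (≈ [14.0000, 50.0000])

|AB| ∈ [31, 33]
|BD| ∈ {17}
|CD| ∈ [31, 33]
|AD| ∈ [14, 50]
|BC| ∈ [14, 50]
|AC| ∈ [0, 83]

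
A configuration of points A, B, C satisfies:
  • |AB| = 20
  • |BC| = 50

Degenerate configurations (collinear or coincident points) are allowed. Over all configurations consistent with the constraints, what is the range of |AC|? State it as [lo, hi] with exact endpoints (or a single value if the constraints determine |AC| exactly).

|AC| ∈ [30, 70]  (≈ [30.0000, 70.0000])

|AB| ∈ {20}
|BC| ∈ {50}
|AC| ∈ [30, 70]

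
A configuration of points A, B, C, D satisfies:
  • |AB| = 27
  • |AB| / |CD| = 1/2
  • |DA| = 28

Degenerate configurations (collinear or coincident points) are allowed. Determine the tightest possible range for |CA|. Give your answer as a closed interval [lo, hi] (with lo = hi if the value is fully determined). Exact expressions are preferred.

|CA| ∈ [26, 82]  (≈ [26.0000, 82.0000])

|AB| ∈ {27}
|AD| ∈ {28}
|CD| ∈ {54}
|BD| ∈ [1, 55]
|AC| ∈ [26, 82]
|BC| ∈ [0, 109]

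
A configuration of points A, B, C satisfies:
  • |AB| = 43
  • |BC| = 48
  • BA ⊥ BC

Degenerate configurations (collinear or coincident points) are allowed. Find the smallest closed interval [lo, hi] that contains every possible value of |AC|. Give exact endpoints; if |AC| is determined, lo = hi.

|AB| ∈ {43}
|BC| ∈ {48}
|AC| ∈ {√(4153)}

|AC| = √(4153)  (≈ 64.4438)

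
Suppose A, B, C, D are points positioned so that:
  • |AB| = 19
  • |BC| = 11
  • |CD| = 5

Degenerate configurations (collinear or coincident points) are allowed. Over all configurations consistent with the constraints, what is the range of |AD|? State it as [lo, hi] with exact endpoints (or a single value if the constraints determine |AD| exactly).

|AB| ∈ {19}
|BC| ∈ {11}
|CD| ∈ {5}
|AC| ∈ [8, 30]
|BD| ∈ [6, 16]
|AD| ∈ [3, 35]

|AD| ∈ [3, 35]  (≈ [3.0000, 35.0000])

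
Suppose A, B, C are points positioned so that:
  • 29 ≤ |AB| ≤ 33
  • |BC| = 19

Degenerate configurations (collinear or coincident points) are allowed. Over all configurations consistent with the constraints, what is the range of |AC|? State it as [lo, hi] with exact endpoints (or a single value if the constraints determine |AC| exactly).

|AC| ∈ [10, 52]  (≈ [10.0000, 52.0000])

|AB| ∈ [29, 33]
|BC| ∈ {19}
|AC| ∈ [10, 52]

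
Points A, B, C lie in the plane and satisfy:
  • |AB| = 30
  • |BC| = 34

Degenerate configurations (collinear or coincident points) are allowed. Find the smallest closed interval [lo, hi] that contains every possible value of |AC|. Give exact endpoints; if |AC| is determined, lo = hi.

|AC| ∈ [4, 64]  (≈ [4.0000, 64.0000])

|AB| ∈ {30}
|BC| ∈ {34}
|AC| ∈ [4, 64]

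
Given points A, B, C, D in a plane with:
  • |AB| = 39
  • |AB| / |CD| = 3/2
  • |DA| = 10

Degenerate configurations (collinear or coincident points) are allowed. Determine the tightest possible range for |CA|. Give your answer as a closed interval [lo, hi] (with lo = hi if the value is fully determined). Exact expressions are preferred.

|CA| ∈ [16, 36]  (≈ [16.0000, 36.0000])

|AB| ∈ {39}
|AD| ∈ {10}
|CD| ∈ {26}
|BD| ∈ [29, 49]
|AC| ∈ [16, 36]
|BC| ∈ [3, 75]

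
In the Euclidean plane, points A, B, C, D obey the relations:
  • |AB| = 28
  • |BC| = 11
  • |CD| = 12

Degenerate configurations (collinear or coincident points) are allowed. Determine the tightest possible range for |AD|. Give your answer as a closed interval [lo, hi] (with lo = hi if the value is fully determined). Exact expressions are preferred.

|AB| ∈ {28}
|BC| ∈ {11}
|CD| ∈ {12}
|AC| ∈ [17, 39]
|BD| ∈ [1, 23]
|AD| ∈ [5, 51]

|AD| ∈ [5, 51]  (≈ [5.0000, 51.0000])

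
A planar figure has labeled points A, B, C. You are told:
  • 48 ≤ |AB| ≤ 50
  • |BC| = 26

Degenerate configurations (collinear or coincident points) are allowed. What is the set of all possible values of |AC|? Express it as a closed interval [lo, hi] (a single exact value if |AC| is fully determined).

|AC| ∈ [22, 76]  (≈ [22.0000, 76.0000])

|AB| ∈ [48, 50]
|BC| ∈ {26}
|AC| ∈ [22, 76]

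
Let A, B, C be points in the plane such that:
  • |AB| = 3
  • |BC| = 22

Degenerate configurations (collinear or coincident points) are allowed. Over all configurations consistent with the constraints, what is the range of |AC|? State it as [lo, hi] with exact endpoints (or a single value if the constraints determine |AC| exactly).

|AB| ∈ {3}
|BC| ∈ {22}
|AC| ∈ [19, 25]

|AC| ∈ [19, 25]  (≈ [19.0000, 25.0000])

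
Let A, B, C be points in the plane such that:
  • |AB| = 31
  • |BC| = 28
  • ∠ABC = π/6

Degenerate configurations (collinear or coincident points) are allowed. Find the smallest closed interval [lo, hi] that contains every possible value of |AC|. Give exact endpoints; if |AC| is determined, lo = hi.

|AB| ∈ {31}
|BC| ∈ {28}
|AC| ∈ {√(1745 - 868·√(3))}

|AC| = √(1745 - 868·√(3))  (≈ 15.5428)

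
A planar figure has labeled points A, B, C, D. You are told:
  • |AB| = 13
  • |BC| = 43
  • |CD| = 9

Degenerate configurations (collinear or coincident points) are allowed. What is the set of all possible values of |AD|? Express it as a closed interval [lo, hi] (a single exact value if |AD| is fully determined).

|AD| ∈ [21, 65]  (≈ [21.0000, 65.0000])

|AB| ∈ {13}
|BC| ∈ {43}
|CD| ∈ {9}
|AC| ∈ [30, 56]
|BD| ∈ [34, 52]
|AD| ∈ [21, 65]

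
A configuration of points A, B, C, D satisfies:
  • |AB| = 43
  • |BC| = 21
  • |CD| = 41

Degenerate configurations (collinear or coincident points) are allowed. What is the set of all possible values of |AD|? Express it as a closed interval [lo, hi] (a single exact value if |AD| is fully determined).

|AD| ∈ [0, 105]  (≈ [0.0000, 105.0000])

|AB| ∈ {43}
|BC| ∈ {21}
|CD| ∈ {41}
|AC| ∈ [22, 64]
|BD| ∈ [20, 62]
|AD| ∈ [0, 105]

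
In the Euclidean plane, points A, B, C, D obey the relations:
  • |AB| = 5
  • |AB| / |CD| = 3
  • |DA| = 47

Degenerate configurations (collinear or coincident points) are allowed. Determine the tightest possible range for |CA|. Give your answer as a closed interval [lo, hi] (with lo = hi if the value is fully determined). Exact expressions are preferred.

|AB| ∈ {5}
|AD| ∈ {47}
|CD| ∈ {5/3}
|BD| ∈ [42, 52]
|AC| ∈ [136/3, 146/3]
|BC| ∈ [121/3, 161/3]

|CA| ∈ [136/3, 146/3]  (≈ [45.3333, 48.6667])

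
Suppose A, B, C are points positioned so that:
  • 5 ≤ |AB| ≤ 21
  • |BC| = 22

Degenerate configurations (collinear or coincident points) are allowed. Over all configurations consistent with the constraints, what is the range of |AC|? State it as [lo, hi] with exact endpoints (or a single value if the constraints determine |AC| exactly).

|AC| ∈ [1, 43]  (≈ [1.0000, 43.0000])

|AB| ∈ [5, 21]
|BC| ∈ {22}
|AC| ∈ [1, 43]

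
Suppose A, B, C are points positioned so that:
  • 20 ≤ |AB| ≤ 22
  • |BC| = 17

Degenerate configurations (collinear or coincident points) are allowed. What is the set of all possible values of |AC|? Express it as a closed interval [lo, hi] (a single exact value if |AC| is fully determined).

|AB| ∈ [20, 22]
|BC| ∈ {17}
|AC| ∈ [3, 39]

|AC| ∈ [3, 39]  (≈ [3.0000, 39.0000])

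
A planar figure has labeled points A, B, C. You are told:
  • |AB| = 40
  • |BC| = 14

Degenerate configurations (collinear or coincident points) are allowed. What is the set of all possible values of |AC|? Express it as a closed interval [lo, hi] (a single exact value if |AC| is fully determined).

|AC| ∈ [26, 54]  (≈ [26.0000, 54.0000])

|AB| ∈ {40}
|BC| ∈ {14}
|AC| ∈ [26, 54]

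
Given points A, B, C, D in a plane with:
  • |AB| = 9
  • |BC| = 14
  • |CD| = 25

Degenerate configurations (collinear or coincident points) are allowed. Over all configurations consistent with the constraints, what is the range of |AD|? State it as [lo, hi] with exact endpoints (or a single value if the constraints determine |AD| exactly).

|AB| ∈ {9}
|BC| ∈ {14}
|CD| ∈ {25}
|AC| ∈ [5, 23]
|BD| ∈ [11, 39]
|AD| ∈ [2, 48]

|AD| ∈ [2, 48]  (≈ [2.0000, 48.0000])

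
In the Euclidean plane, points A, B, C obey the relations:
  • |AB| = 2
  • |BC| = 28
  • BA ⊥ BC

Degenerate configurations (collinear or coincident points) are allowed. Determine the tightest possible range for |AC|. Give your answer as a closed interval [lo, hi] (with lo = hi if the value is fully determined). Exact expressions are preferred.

|AC| = 2·√(197)  (≈ 28.0713)

|AB| ∈ {2}
|BC| ∈ {28}
|AC| ∈ {2·√(197)}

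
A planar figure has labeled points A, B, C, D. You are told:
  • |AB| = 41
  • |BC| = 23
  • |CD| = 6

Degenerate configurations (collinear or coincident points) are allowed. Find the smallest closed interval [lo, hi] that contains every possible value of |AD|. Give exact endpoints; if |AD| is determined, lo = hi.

|AD| ∈ [12, 70]  (≈ [12.0000, 70.0000])

|AB| ∈ {41}
|BC| ∈ {23}
|CD| ∈ {6}
|AC| ∈ [18, 64]
|BD| ∈ [17, 29]
|AD| ∈ [12, 70]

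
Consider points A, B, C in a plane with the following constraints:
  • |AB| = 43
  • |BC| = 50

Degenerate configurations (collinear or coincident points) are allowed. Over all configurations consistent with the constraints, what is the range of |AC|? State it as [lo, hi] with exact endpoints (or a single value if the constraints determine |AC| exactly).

|AC| ∈ [7, 93]  (≈ [7.0000, 93.0000])

|AB| ∈ {43}
|BC| ∈ {50}
|AC| ∈ [7, 93]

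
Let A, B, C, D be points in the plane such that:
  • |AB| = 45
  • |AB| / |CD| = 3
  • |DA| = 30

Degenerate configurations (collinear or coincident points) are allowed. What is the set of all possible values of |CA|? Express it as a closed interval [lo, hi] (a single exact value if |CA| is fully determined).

|AB| ∈ {45}
|AD| ∈ {30}
|CD| ∈ {15}
|BD| ∈ [15, 75]
|AC| ∈ [15, 45]
|BC| ∈ [0, 90]

|CA| ∈ [15, 45]  (≈ [15.0000, 45.0000])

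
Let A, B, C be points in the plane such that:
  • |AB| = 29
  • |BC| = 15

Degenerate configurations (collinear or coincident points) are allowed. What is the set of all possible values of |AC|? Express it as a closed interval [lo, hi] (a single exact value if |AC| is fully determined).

|AB| ∈ {29}
|BC| ∈ {15}
|AC| ∈ [14, 44]

|AC| ∈ [14, 44]  (≈ [14.0000, 44.0000])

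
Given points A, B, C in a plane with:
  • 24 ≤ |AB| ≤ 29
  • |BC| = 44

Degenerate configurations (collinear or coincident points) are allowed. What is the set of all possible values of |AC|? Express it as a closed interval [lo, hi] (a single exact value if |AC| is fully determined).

|AB| ∈ [24, 29]
|BC| ∈ {44}
|AC| ∈ [15, 73]

|AC| ∈ [15, 73]  (≈ [15.0000, 73.0000])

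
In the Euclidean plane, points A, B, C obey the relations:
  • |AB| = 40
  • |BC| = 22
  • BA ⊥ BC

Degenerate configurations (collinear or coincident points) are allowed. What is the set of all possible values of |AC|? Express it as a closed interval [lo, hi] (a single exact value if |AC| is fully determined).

|AB| ∈ {40}
|BC| ∈ {22}
|AC| ∈ {2·√(521)}

|AC| = 2·√(521)  (≈ 45.6508)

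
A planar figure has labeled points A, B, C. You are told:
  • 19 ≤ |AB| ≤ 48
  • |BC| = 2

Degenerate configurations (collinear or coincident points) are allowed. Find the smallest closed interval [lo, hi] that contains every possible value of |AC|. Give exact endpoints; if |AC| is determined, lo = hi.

|AB| ∈ [19, 48]
|BC| ∈ {2}
|AC| ∈ [17, 50]

|AC| ∈ [17, 50]  (≈ [17.0000, 50.0000])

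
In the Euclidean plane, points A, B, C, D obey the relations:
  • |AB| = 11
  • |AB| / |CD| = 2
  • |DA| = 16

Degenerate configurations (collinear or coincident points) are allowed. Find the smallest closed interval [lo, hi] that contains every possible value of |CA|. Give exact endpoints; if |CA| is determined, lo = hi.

|AB| ∈ {11}
|AD| ∈ {16}
|CD| ∈ {11/2}
|BD| ∈ [5, 27]
|AC| ∈ [21/2, 43/2]
|BC| ∈ [0, 65/2]

|CA| ∈ [21/2, 43/2]  (≈ [10.5000, 21.5000])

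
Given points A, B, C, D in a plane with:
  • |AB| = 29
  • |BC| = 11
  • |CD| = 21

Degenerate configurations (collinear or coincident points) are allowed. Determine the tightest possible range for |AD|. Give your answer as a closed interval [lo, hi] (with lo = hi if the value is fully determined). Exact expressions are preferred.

|AD| ∈ [0, 61]  (≈ [0.0000, 61.0000])

|AB| ∈ {29}
|BC| ∈ {11}
|CD| ∈ {21}
|AC| ∈ [18, 40]
|BD| ∈ [10, 32]
|AD| ∈ [0, 61]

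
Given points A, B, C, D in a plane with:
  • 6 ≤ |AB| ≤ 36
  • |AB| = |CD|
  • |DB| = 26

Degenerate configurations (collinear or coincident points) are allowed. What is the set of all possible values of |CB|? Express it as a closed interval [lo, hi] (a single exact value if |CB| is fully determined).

|CB| ∈ [0, 62]  (≈ [0.0000, 62.0000])

|AB| ∈ [6, 36]
|BD| ∈ {26}
|CD| ∈ [6, 36]
|AD| ∈ [0, 62]
|BC| ∈ [0, 62]
|AC| ∈ [0, 98]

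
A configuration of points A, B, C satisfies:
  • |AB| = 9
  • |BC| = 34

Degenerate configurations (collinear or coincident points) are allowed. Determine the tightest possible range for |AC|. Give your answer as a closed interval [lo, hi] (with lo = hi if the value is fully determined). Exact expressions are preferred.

|AB| ∈ {9}
|BC| ∈ {34}
|AC| ∈ [25, 43]

|AC| ∈ [25, 43]  (≈ [25.0000, 43.0000])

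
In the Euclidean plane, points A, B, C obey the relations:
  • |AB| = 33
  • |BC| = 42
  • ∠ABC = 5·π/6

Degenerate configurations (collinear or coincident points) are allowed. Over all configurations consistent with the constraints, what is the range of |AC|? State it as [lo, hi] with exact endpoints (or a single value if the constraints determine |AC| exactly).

|AC| = 3·√(154·√(3) + 317)  (≈ 72.4819)

|AB| ∈ {33}
|BC| ∈ {42}
|AC| ∈ {3·√(154·√(3) + 317)}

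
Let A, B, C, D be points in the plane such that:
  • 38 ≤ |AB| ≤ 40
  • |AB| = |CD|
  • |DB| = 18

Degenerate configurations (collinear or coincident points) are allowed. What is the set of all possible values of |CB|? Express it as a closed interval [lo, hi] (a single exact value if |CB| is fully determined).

|CB| ∈ [20, 58]  (≈ [20.0000, 58.0000])

|AB| ∈ [38, 40]
|BD| ∈ {18}
|CD| ∈ [38, 40]
|AD| ∈ [20, 58]
|BC| ∈ [20, 58]
|AC| ∈ [0, 98]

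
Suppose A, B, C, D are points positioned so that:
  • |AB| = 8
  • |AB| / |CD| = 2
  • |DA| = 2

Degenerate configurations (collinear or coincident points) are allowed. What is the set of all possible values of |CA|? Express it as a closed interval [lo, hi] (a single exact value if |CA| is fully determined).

|CA| ∈ [2, 6]  (≈ [2.0000, 6.0000])

|AB| ∈ {8}
|AD| ∈ {2}
|CD| ∈ {4}
|BD| ∈ [6, 10]
|AC| ∈ [2, 6]
|BC| ∈ [2, 14]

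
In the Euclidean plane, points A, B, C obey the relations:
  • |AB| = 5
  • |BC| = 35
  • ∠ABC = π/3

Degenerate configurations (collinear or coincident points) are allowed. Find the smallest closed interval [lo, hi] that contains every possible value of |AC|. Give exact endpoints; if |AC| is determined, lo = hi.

|AC| = 5·√(43)  (≈ 32.7872)

|AB| ∈ {5}
|BC| ∈ {35}
|AC| ∈ {5·√(43)}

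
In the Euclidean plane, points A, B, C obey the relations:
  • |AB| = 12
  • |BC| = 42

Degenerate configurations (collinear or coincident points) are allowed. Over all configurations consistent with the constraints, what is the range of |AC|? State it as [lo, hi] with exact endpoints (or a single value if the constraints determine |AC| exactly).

|AC| ∈ [30, 54]  (≈ [30.0000, 54.0000])

|AB| ∈ {12}
|BC| ∈ {42}
|AC| ∈ [30, 54]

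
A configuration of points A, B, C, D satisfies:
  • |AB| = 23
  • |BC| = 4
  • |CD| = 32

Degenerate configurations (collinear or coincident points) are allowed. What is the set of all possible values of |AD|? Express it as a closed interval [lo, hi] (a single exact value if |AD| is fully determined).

|AB| ∈ {23}
|BC| ∈ {4}
|CD| ∈ {32}
|AC| ∈ [19, 27]
|BD| ∈ [28, 36]
|AD| ∈ [5, 59]

|AD| ∈ [5, 59]  (≈ [5.0000, 59.0000])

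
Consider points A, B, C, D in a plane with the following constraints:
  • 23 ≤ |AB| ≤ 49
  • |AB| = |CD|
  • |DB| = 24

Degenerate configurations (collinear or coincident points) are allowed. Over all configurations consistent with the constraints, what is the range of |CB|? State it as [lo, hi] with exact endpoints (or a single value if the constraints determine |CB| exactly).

|AB| ∈ [23, 49]
|BD| ∈ {24}
|CD| ∈ [23, 49]
|AD| ∈ [0, 73]
|BC| ∈ [0, 73]
|AC| ∈ [0, 122]

|CB| ∈ [0, 73]  (≈ [0.0000, 73.0000])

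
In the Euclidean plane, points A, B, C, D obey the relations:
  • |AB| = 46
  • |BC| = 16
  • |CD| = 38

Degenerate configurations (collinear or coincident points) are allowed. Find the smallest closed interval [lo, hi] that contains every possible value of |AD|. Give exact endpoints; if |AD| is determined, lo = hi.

|AB| ∈ {46}
|BC| ∈ {16}
|CD| ∈ {38}
|AC| ∈ [30, 62]
|BD| ∈ [22, 54]
|AD| ∈ [0, 100]

|AD| ∈ [0, 100]  (≈ [0.0000, 100.0000])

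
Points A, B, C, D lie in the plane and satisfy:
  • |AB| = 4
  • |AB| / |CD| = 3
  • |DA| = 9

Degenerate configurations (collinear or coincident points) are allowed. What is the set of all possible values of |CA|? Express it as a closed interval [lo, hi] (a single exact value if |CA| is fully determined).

|AB| ∈ {4}
|AD| ∈ {9}
|CD| ∈ {4/3}
|BD| ∈ [5, 13]
|AC| ∈ [23/3, 31/3]
|BC| ∈ [11/3, 43/3]

|CA| ∈ [23/3, 31/3]  (≈ [7.6667, 10.3333])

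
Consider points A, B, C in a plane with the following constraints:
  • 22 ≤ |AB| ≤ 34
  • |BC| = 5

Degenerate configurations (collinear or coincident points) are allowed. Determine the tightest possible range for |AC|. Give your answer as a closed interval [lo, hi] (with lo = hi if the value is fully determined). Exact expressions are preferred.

|AB| ∈ [22, 34]
|BC| ∈ {5}
|AC| ∈ [17, 39]

|AC| ∈ [17, 39]  (≈ [17.0000, 39.0000])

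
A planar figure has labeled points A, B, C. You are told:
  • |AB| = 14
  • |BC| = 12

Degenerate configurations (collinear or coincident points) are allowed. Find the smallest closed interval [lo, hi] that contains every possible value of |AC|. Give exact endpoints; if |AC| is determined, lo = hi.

|AC| ∈ [2, 26]  (≈ [2.0000, 26.0000])

|AB| ∈ {14}
|BC| ∈ {12}
|AC| ∈ [2, 26]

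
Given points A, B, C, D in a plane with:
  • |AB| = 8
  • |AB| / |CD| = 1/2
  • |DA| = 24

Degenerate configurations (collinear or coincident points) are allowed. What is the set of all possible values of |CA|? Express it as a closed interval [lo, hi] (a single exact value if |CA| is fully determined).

|CA| ∈ [8, 40]  (≈ [8.0000, 40.0000])

|AB| ∈ {8}
|AD| ∈ {24}
|CD| ∈ {16}
|BD| ∈ [16, 32]
|AC| ∈ [8, 40]
|BC| ∈ [0, 48]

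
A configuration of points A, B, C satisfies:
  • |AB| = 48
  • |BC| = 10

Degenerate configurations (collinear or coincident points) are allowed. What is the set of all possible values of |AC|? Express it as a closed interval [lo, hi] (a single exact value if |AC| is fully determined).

|AC| ∈ [38, 58]  (≈ [38.0000, 58.0000])

|AB| ∈ {48}
|BC| ∈ {10}
|AC| ∈ [38, 58]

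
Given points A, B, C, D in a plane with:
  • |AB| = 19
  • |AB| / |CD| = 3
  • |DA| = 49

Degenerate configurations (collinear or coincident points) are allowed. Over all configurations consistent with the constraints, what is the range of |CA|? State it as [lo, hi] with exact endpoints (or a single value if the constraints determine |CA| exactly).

|AB| ∈ {19}
|AD| ∈ {49}
|CD| ∈ {19/3}
|BD| ∈ [30, 68]
|AC| ∈ [128/3, 166/3]
|BC| ∈ [71/3, 223/3]

|CA| ∈ [128/3, 166/3]  (≈ [42.6667, 55.3333])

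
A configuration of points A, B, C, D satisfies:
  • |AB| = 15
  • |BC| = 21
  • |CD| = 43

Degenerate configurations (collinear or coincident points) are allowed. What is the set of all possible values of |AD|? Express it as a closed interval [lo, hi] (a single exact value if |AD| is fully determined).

|AB| ∈ {15}
|BC| ∈ {21}
|CD| ∈ {43}
|AC| ∈ [6, 36]
|BD| ∈ [22, 64]
|AD| ∈ [7, 79]

|AD| ∈ [7, 79]  (≈ [7.0000, 79.0000])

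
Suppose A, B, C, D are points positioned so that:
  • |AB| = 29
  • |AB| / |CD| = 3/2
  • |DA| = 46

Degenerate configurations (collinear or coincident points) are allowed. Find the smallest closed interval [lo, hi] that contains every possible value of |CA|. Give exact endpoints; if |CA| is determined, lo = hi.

|CA| ∈ [80/3, 196/3]  (≈ [26.6667, 65.3333])

|AB| ∈ {29}
|AD| ∈ {46}
|CD| ∈ {58/3}
|BD| ∈ [17, 75]
|AC| ∈ [80/3, 196/3]
|BC| ∈ [0, 283/3]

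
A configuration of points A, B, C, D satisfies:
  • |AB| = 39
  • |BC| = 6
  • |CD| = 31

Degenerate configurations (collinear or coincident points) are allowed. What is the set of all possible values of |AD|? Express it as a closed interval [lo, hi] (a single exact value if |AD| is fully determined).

|AD| ∈ [2, 76]  (≈ [2.0000, 76.0000])

|AB| ∈ {39}
|BC| ∈ {6}
|CD| ∈ {31}
|AC| ∈ [33, 45]
|BD| ∈ [25, 37]
|AD| ∈ [2, 76]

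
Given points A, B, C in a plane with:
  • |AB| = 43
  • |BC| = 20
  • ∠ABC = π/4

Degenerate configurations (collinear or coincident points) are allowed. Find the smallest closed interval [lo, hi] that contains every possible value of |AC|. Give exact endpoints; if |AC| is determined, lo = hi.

|AC| = √(2249 - 860·√(2))  (≈ 32.1368)

|AB| ∈ {43}
|BC| ∈ {20}
|AC| ∈ {√(2249 - 860·√(2))}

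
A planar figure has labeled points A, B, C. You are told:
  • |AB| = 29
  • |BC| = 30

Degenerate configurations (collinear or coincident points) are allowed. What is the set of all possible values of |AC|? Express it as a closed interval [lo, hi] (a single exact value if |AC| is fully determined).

|AC| ∈ [1, 59]  (≈ [1.0000, 59.0000])

|AB| ∈ {29}
|BC| ∈ {30}
|AC| ∈ [1, 59]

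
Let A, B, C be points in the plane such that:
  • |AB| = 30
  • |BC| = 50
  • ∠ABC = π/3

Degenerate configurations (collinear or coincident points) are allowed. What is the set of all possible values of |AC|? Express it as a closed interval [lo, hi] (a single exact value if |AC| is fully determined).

|AB| ∈ {30}
|BC| ∈ {50}
|AC| ∈ {10·√(19)}

|AC| = 10·√(19)  (≈ 43.5890)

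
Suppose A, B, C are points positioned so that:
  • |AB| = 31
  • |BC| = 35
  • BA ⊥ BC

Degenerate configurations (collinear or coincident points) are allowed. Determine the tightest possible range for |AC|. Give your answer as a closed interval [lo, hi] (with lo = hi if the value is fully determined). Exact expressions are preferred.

|AC| = √(2186)  (≈ 46.7547)

|AB| ∈ {31}
|BC| ∈ {35}
|AC| ∈ {√(2186)}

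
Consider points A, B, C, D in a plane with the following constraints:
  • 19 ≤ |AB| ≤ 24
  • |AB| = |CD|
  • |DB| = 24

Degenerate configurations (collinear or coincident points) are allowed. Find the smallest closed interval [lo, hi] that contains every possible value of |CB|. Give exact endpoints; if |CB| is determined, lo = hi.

|CB| ∈ [0, 48]  (≈ [0.0000, 48.0000])

|AB| ∈ [19, 24]
|BD| ∈ {24}
|CD| ∈ [19, 24]
|AD| ∈ [0, 48]
|BC| ∈ [0, 48]
|AC| ∈ [0, 72]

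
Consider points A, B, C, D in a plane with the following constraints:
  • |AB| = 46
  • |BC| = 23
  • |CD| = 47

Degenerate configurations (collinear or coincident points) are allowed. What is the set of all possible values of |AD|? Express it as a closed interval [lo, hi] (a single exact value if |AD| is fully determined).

|AD| ∈ [0, 116]  (≈ [0.0000, 116.0000])

|AB| ∈ {46}
|BC| ∈ {23}
|CD| ∈ {47}
|AC| ∈ [23, 69]
|BD| ∈ [24, 70]
|AD| ∈ [0, 116]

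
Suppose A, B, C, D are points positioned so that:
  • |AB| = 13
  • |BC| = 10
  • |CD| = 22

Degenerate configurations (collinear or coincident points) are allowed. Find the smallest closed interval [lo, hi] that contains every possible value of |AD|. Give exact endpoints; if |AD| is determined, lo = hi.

|AD| ∈ [0, 45]  (≈ [0.0000, 45.0000])

|AB| ∈ {13}
|BC| ∈ {10}
|CD| ∈ {22}
|AC| ∈ [3, 23]
|BD| ∈ [12, 32]
|AD| ∈ [0, 45]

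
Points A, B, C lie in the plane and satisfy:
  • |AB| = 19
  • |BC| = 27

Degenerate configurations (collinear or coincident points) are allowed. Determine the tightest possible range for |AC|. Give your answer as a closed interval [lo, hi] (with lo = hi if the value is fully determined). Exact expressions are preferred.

|AC| ∈ [8, 46]  (≈ [8.0000, 46.0000])

|AB| ∈ {19}
|BC| ∈ {27}
|AC| ∈ [8, 46]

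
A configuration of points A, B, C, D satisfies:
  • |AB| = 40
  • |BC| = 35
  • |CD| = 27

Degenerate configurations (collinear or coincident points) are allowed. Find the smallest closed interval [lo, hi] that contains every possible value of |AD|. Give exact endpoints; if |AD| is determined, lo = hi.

|AB| ∈ {40}
|BC| ∈ {35}
|CD| ∈ {27}
|AC| ∈ [5, 75]
|BD| ∈ [8, 62]
|AD| ∈ [0, 102]

|AD| ∈ [0, 102]  (≈ [0.0000, 102.0000])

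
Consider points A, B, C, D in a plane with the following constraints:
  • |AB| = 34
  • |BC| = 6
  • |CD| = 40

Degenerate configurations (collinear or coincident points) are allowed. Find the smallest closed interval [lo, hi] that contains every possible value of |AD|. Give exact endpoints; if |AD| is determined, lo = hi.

|AB| ∈ {34}
|BC| ∈ {6}
|CD| ∈ {40}
|AC| ∈ [28, 40]
|BD| ∈ [34, 46]
|AD| ∈ [0, 80]

|AD| ∈ [0, 80]  (≈ [0.0000, 80.0000])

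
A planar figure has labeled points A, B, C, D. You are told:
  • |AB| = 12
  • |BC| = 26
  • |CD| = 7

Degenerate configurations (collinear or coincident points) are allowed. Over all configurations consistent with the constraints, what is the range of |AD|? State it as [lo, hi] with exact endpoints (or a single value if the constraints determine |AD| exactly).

|AD| ∈ [7, 45]  (≈ [7.0000, 45.0000])

|AB| ∈ {12}
|BC| ∈ {26}
|CD| ∈ {7}
|AC| ∈ [14, 38]
|BD| ∈ [19, 33]
|AD| ∈ [7, 45]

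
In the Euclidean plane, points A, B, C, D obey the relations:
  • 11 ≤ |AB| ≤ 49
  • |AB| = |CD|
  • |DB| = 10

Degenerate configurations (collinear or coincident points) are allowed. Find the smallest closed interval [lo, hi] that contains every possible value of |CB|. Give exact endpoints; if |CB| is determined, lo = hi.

|CB| ∈ [1, 59]  (≈ [1.0000, 59.0000])

|AB| ∈ [11, 49]
|BD| ∈ {10}
|CD| ∈ [11, 49]
|AD| ∈ [1, 59]
|BC| ∈ [1, 59]
|AC| ∈ [0, 108]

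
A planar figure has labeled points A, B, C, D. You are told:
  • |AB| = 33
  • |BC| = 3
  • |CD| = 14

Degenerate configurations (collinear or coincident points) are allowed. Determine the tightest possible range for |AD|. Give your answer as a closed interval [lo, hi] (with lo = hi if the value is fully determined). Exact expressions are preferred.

|AD| ∈ [16, 50]  (≈ [16.0000, 50.0000])

|AB| ∈ {33}
|BC| ∈ {3}
|CD| ∈ {14}
|AC| ∈ [30, 36]
|BD| ∈ [11, 17]
|AD| ∈ [16, 50]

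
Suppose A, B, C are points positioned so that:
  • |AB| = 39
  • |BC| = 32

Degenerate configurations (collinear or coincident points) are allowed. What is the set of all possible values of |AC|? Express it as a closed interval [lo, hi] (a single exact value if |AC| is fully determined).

|AC| ∈ [7, 71]  (≈ [7.0000, 71.0000])

|AB| ∈ {39}
|BC| ∈ {32}
|AC| ∈ [7, 71]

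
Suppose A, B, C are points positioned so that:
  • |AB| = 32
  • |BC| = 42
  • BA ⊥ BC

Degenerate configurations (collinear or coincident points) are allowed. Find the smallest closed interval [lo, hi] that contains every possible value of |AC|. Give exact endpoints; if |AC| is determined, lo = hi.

|AB| ∈ {32}
|BC| ∈ {42}
|AC| ∈ {2·√(697)}

|AC| = 2·√(697)  (≈ 52.8015)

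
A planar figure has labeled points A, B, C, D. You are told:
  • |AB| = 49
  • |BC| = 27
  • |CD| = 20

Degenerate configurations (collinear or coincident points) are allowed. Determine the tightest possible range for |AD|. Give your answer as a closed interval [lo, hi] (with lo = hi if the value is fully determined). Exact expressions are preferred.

|AD| ∈ [2, 96]  (≈ [2.0000, 96.0000])

|AB| ∈ {49}
|BC| ∈ {27}
|CD| ∈ {20}
|AC| ∈ [22, 76]
|BD| ∈ [7, 47]
|AD| ∈ [2, 96]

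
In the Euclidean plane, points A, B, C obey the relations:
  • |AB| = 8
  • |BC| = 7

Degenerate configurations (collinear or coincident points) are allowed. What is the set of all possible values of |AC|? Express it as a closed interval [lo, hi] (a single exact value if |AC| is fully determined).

|AC| ∈ [1, 15]  (≈ [1.0000, 15.0000])

|AB| ∈ {8}
|BC| ∈ {7}
|AC| ∈ [1, 15]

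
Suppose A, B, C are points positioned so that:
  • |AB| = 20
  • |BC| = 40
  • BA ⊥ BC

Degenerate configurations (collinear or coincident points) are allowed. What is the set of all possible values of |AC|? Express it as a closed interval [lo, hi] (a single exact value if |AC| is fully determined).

|AB| ∈ {20}
|BC| ∈ {40}
|AC| ∈ {20·√(5)}

|AC| = 20·√(5)  (≈ 44.7214)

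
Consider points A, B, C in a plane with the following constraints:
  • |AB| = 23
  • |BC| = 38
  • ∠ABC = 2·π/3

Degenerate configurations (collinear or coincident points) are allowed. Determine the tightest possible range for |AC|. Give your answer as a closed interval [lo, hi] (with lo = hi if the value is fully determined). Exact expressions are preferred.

|AC| = √(2847)  (≈ 53.3573)

|AB| ∈ {23}
|BC| ∈ {38}
|AC| ∈ {√(2847)}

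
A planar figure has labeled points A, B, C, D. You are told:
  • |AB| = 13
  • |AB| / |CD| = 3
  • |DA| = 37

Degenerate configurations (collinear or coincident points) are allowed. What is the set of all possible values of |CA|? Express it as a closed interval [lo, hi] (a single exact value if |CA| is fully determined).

|AB| ∈ {13}
|AD| ∈ {37}
|CD| ∈ {13/3}
|BD| ∈ [24, 50]
|AC| ∈ [98/3, 124/3]
|BC| ∈ [59/3, 163/3]

|CA| ∈ [98/3, 124/3]  (≈ [32.6667, 41.3333])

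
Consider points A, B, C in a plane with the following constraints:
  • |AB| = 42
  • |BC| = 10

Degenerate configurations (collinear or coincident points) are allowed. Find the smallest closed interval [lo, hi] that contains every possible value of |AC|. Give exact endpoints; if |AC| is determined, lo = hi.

|AC| ∈ [32, 52]  (≈ [32.0000, 52.0000])

|AB| ∈ {42}
|BC| ∈ {10}
|AC| ∈ [32, 52]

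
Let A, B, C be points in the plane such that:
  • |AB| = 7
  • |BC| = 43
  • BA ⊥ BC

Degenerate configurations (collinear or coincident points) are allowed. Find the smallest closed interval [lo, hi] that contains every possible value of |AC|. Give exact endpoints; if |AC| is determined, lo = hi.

|AB| ∈ {7}
|BC| ∈ {43}
|AC| ∈ {√(1898)}

|AC| = √(1898)  (≈ 43.5660)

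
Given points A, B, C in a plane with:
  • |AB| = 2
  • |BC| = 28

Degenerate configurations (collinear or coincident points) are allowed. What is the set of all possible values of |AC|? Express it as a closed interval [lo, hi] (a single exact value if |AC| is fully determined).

|AC| ∈ [26, 30]  (≈ [26.0000, 30.0000])

|AB| ∈ {2}
|BC| ∈ {28}
|AC| ∈ [26, 30]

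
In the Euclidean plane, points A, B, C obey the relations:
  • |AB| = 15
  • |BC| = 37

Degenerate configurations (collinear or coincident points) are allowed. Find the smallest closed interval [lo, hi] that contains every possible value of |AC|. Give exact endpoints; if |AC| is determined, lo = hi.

|AC| ∈ [22, 52]  (≈ [22.0000, 52.0000])

|AB| ∈ {15}
|BC| ∈ {37}
|AC| ∈ [22, 52]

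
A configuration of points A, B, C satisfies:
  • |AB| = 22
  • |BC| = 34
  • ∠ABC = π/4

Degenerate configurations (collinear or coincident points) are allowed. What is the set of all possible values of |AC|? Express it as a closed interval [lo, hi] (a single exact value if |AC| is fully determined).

|AC| = 2·√(410 - 187·√(2))  (≈ 24.1282)

|AB| ∈ {22}
|BC| ∈ {34}
|AC| ∈ {2·√(410 - 187·√(2))}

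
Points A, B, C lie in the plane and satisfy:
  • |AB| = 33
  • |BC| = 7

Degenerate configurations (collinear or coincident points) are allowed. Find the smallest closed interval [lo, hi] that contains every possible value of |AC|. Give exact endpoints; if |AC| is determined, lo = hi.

|AB| ∈ {33}
|BC| ∈ {7}
|AC| ∈ [26, 40]

|AC| ∈ [26, 40]  (≈ [26.0000, 40.0000])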